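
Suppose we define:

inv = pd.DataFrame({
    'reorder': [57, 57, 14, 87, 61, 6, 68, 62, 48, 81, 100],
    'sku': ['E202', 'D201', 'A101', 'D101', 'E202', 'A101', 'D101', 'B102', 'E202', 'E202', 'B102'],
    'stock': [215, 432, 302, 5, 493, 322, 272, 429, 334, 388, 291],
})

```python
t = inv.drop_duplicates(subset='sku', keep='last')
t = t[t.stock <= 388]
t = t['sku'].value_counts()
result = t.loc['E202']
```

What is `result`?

drop duplicate sku (keep=last):
    reorder   sku  stock
1        57  D201    432
5         6  A101    322
6        68  D101    272
9        81  E202    388
10      100  B102    291
filter rows where stock <= 388:
    reorder   sku  stock
5         6  A101    322
6        68  D101    272
9        81  E202    388
10      100  B102    291
value_counts of sku:
sku
A101    1
D101    1
E202    1
B102    1
Name: count, dtype: int64
Reading off the value at index 'E202', we get 1.

1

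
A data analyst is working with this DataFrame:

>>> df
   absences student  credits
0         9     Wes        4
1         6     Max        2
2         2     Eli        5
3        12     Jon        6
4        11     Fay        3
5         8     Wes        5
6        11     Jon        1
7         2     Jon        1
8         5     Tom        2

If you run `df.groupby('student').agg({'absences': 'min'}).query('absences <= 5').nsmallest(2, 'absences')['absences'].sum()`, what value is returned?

group by student, min of absences:
         absences
student          
Eli             2
Fay            11
Jon             2
Max             6
Tom             5
Wes             8
filter rows where absences <= 5:
         absences
student          
Eli             2
Jon             2
Tom             5
take 2 rows with smallest absences:
         absences
student          
Eli             2
Jon             2

4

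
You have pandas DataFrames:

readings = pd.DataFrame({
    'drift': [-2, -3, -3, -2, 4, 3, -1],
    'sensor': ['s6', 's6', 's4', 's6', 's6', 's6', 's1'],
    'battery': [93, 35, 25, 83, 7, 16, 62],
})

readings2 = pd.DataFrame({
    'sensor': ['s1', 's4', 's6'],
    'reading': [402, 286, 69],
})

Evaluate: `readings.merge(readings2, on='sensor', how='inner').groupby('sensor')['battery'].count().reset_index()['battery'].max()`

merge on 'sensor' (how='inner') → 7 rows:
   drift sensor  battery  reading
0     -2     s6       93       69
1     -3     s6       35       69
2     -3     s4       25      286
3     -2     s6       83       69
4      4     s6        7       69
5      3     s6       16       69
6     -1     s1       62      402
group by sensor, count of battery:
sensor
s1    1
s4    1
s6    5
Name: battery, dtype: int64
reset_index():
  sensor  battery
0     s1        1
1     s4        1
2     s6        5

5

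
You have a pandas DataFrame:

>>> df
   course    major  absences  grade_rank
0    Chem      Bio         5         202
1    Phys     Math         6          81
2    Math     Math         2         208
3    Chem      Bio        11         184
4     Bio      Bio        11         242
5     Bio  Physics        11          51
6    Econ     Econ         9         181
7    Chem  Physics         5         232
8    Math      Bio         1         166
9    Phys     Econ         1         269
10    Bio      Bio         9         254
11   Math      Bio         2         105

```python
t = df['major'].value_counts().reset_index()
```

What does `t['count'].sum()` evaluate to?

value_counts of major:
major
Bio        6
Math       2
Physics    2
Econ       2
Name: count, dtype: int64
reset_index():
     major  count
0      Bio      6
1     Math      2
2  Physics      2
3     Econ      2
So sum() = 12.

12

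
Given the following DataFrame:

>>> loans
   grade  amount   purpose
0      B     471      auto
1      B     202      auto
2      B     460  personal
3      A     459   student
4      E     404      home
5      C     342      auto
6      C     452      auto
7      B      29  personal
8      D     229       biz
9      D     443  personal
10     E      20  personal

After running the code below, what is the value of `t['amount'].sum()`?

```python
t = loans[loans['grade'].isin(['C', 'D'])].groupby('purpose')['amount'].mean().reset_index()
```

filter rows where grade in ['C', 'D']:
  grade  amount   purpose
5     C     342      auto
6     C     452      auto
8     D     229       biz
9     D     443  personal
group by purpose, mean of amount:
purpose
auto        397.0
biz         229.0
personal    443.0
Name: amount, dtype: float64
reset_index():
    purpose  amount
0      auto   397.0
1       biz   229.0
2  personal   443.0
Hence 1069.0.

1069.0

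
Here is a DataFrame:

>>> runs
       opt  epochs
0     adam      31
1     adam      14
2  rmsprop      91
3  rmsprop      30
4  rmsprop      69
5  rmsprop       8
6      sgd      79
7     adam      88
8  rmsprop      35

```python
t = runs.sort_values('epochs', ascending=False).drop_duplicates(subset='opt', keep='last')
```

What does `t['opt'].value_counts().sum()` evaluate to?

3

sort by epochs descending:
       opt  epochs
2  rmsprop      91
7     adam      88
6      sgd      79
4  rmsprop      69
8  rmsprop      35
0     adam      31
3  rmsprop      30
1     adam      14
5  rmsprop       8
drop duplicate opt (keep=last):
       opt  epochs
6      sgd      79
1     adam      14
5  rmsprop       8
value_counts of opt:
opt
sgd        1
adam       1
rmsprop    1
Name: count, dtype: int64
Hence 3.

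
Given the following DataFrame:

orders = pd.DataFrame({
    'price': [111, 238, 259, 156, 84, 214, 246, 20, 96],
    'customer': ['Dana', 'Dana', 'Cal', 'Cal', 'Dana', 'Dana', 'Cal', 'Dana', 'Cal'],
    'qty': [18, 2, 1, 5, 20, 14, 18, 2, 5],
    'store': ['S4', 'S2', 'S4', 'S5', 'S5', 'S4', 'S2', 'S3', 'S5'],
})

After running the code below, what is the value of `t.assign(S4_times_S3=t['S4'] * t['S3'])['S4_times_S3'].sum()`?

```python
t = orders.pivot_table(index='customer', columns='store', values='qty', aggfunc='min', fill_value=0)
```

pivot: rows=customer, cols=store, min(qty):
store     S2  S3  S4  S5
customer                
Cal       18   0   1   5
Dana       2   2  14  20
add column S4_times_S3 = t['S4'] * t['S3']:
store     S2  S3  S4  S5  S4_times_S3
customer                             
Cal       18   0   1   5            0
Dana       2   2  14  20           28

28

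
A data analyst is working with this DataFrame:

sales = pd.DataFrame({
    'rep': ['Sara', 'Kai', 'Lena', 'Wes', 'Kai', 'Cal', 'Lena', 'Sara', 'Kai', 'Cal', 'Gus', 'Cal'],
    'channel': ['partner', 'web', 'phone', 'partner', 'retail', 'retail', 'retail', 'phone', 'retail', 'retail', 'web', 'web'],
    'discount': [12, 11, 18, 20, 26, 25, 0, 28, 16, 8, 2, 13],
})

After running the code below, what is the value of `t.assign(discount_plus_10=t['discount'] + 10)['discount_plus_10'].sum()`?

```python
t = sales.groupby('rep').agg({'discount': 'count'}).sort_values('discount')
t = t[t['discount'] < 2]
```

22

group by rep, count of discount:
      discount
rep           
Cal          3
Gus          1
Kai          3
Lena         2
Sara         2
Wes          1
sort by discount:
      discount
rep           
Gus          1
Wes          1
Lena         2
Sara         2
Cal          3
Kai          3
filter rows where discount < 2:
     discount
rep          
Gus         1
Wes         1
add column discount_plus_10 = t['discount'] + 10:
     discount  discount_plus_10
rep                            
Gus         1                11
Wes         1                11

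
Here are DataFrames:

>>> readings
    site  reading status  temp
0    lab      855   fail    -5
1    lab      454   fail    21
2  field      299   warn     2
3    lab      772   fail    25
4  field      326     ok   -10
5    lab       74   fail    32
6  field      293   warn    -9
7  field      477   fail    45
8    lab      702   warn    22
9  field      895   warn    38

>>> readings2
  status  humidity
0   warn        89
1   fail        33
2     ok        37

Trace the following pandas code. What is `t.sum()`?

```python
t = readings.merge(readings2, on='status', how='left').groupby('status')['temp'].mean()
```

merge on 'status' (how='left') → 10 rows:
    site  reading status  temp  humidity
0    lab      855   fail    -5        33
1    lab      454   fail    21        33
2  field      299   warn     2        89
3    lab      772   fail    25        33
4  field      326     ok   -10        37
5    lab       74   fail    32        33
6  field      293   warn    -9        89
7  field      477   fail    45        33
8    lab      702   warn    22        89
9  field      895   warn    38        89
group by status, mean of temp:
status
fail    23.60
ok     -10.00
warn    13.25
Name: temp, dtype: float64
Reading off the sum of the resulting series, we get 26.85.

26.85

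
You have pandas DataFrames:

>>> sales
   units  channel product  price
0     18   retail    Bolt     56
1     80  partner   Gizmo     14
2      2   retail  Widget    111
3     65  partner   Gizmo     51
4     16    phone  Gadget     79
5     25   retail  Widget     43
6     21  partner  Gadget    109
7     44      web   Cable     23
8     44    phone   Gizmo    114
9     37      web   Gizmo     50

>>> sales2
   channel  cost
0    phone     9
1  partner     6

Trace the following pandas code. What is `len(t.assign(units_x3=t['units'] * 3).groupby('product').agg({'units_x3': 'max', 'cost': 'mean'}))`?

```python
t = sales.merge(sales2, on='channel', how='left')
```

5

merge on 'channel' (how='left') → 10 rows:
   units  channel product  price  cost
0     18   retail    Bolt     56   NaN
1     80  partner   Gizmo     14   6.0
2      2   retail  Widget    111   NaN
3     65  partner   Gizmo     51   6.0
4     16    phone  Gadget     79   9.0
5     25   retail  Widget     43   NaN
6     21  partner  Gadget    109   6.0
7     44      web   Cable     23   NaN
8     44    phone   Gizmo    114   9.0
9     37      web   Gizmo     50   NaN
add column units_x3 = t['units'] * 3:
   units  channel product  price  cost  units_x3
0     18   retail    Bolt     56   NaN        54
1     80  partner   Gizmo     14   6.0       240
2      2   retail  Widget    111   NaN         6
3     65  partner   Gizmo     51   6.0       195
4     16    phone  Gadget     79   9.0        48
5     25   retail  Widget     43   NaN        75
6     21  partner  Gadget    109   6.0        63
7     44      web   Cable     23   NaN       132
8     44    phone   Gizmo    114   9.0       132
9     37      web   Gizmo     50   NaN       111
group by product: max(units_x3), mean(cost):
         units_x3  cost
product                
Bolt           54   NaN
Cable         132   NaN
Gadget         63   7.5
Gizmo         240   7.0
Widget         75   NaN
The number of rows is 5.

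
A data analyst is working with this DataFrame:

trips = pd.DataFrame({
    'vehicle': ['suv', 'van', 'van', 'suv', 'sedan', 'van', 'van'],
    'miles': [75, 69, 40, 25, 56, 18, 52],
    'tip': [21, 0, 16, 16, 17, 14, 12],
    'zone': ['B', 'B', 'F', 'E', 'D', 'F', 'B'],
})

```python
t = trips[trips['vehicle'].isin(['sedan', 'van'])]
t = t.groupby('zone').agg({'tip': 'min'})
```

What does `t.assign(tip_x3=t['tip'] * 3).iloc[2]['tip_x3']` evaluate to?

filter rows where vehicle in ['sedan', 'van']:
  vehicle  miles  tip zone
1     van     69    0    B
2     van     40   16    F
4   sedan     56   17    D
5     van     18   14    F
6     van     52   12    B
group by zone, min of tip:
      tip
zone     
B       0
D      17
F      14
add column tip_x3 = t['tip'] * 3:
      tip  tip_x3
zone             
B       0       0
D      17      51
F      14      42

42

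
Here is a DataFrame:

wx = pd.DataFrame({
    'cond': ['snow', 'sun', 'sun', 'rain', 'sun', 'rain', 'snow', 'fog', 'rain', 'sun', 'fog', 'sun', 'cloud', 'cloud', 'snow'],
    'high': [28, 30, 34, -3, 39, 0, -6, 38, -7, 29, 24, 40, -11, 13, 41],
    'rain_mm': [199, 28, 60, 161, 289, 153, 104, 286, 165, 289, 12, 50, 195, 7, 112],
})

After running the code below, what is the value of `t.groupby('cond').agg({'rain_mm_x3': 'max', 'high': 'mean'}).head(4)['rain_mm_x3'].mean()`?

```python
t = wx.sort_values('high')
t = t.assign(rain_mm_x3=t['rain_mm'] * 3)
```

sort by high:
     cond  high  rain_mm
12  cloud   -11      195
8    rain    -7      165
6    snow    -6      104
3    rain    -3      161
5    rain     0      153
13  cloud    13        7
10    fog    24       12
0    snow    28      199
9     sun    29      289
1     sun    30       28
2     sun    34       60
7     fog    38      286
4     sun    39      289
11    sun    40       50
14   snow    41      112
add column rain_mm_x3 = t['rain_mm'] * 3:
     cond  high  rain_mm  rain_mm_x3
12  cloud   -11      195         585
8    rain    -7      165         495
6    snow    -6      104         312
3    rain    -3      161         483
5    rain     0      153         459
13  cloud    13        7          21
10    fog    24       12          36
0    snow    28      199         597
9     sun    29      289         867
1     sun    30       28          84
2     sun    34       60         180
7     fog    38      286         858
4     sun    39      289         867
11    sun    40       50         150
14   snow    41      112         336
group by cond: max(rain_mm_x3), mean(high):
       rain_mm_x3       high
cond                        
cloud         585   1.000000
fog           858  31.000000
rain          495  -3.333333
snow          597  21.000000
sun           867  34.400000
take first 4 rows:
       rain_mm_x3       high
cond                        
cloud         585   1.000000
fog           858  31.000000
rain          495  -3.333333
snow          597  21.000000

633.75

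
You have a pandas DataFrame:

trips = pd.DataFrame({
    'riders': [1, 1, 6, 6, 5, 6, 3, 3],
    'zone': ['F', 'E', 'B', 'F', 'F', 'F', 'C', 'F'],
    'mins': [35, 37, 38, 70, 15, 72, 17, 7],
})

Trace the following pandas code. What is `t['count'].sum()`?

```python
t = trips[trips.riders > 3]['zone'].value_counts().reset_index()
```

4

filter rows where riders > 3:
   riders zone  mins
2       6    B    38
3       6    F    70
4       5    F    15
5       6    F    72
value_counts of zone:
zone
F    3
B    1
Name: count, dtype: int64
reset_index():
  zone  count
0    F      3
1    B      1
The sum of column 'count' is 4.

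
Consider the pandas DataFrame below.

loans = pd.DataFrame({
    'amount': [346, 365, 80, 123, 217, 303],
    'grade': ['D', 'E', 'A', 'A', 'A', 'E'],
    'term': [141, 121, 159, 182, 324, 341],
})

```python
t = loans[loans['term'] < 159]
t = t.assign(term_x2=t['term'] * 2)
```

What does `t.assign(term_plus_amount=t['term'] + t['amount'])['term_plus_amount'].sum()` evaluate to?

973

filter rows where term < 159:
   amount grade  term
0     346     D   141
1     365     E   121
add column term_x2 = t['term'] * 2:
   amount grade  term  term_x2
0     346     D   141      282
1     365     E   121      242
add column term_plus_amount = t['term'] + t['amount']:
   amount grade  term  term_x2  term_plus_amount
0     346     D   141      282               487
1     365     E   121      242               486
Hence 973.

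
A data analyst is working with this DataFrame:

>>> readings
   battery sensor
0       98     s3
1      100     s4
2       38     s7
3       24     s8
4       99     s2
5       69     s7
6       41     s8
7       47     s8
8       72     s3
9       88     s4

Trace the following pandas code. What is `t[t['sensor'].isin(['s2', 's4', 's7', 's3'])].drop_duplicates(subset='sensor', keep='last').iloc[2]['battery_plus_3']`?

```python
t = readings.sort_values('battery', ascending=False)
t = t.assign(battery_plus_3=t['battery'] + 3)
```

75

sort by battery descending:
   battery sensor
1      100     s4
4       99     s2
0       98     s3
9       88     s4
8       72     s3
5       69     s7
7       47     s8
6       41     s8
2       38     s7
3       24     s8
add column battery_plus_3 = t['battery'] + 3:
   battery sensor  battery_plus_3
1      100     s4             103
4       99     s2             102
0       98     s3             101
9       88     s4              91
8       72     s3              75
5       69     s7              72
7       47     s8              50
6       41     s8              44
2       38     s7              41
3       24     s8              27
filter rows where sensor in ['s2', 's4', 's7', 's3']:
   battery sensor  battery_plus_3
1      100     s4             103
4       99     s2             102
0       98     s3             101
9       88     s4              91
8       72     s3              75
5       69     s7              72
2       38     s7              41
drop duplicate sensor (keep=last):
   battery sensor  battery_plus_3
4       99     s2             102
9       88     s4              91
8       72     s3              75
2       38     s7              41
Reading off the value at position 2, column 'battery_plus_3', we get 75.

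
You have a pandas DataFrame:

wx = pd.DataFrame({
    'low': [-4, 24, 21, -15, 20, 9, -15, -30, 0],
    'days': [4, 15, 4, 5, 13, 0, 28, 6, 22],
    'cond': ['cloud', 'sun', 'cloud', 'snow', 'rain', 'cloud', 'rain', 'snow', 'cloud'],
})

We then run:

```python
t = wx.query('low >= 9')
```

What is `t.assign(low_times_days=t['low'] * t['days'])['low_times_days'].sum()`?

filter rows where low >= 9:
   low  days   cond
1   24    15    sun
2   21     4  cloud
4   20    13   rain
5    9     0  cloud
add column low_times_days = t['low'] * t['days']:
   low  days   cond  low_times_days
1   24    15    sun             360
2   21     4  cloud              84
4   20    13   rain             260
5    9     0  cloud               0
Reading off the sum of column 'low_times_days', we get 704.

704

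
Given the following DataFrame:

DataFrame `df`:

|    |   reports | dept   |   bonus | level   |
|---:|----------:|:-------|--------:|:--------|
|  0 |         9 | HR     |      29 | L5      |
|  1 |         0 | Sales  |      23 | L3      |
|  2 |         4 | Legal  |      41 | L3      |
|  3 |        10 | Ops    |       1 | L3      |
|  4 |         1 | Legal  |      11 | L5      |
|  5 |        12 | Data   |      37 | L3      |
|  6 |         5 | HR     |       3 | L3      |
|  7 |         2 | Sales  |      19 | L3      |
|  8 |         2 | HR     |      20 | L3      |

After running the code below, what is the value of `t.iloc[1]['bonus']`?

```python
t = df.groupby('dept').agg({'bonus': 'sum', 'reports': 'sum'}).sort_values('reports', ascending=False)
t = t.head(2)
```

37

group by dept: sum(bonus), sum(reports):
       bonus  reports
dept                 
Data      37       12
HR        52       16
Legal     52        5
Ops        1       10
Sales     42        2
sort by reports descending:
       bonus  reports
dept                 
HR        52       16
Data      37       12
Ops        1       10
Legal     52        5
Sales     42        2
take first 2 rows:
      bonus  reports
dept                
HR       52       16
Data     37       12
Hence 37.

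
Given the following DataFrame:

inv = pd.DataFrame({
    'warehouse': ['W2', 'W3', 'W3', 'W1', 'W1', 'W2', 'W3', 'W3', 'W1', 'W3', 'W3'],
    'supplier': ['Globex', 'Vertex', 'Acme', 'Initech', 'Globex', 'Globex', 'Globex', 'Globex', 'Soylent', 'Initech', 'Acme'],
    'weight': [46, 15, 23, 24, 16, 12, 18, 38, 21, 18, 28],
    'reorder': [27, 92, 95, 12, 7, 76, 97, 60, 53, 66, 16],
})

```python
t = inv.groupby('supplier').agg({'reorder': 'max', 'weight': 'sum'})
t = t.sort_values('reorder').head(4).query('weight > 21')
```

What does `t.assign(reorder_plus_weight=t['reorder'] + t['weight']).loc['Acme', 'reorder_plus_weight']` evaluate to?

group by supplier: max(reorder), sum(weight):
          reorder  weight
supplier                 
Acme           95      51
Globex         97     130
Initech        66      42
Soylent        53      21
Vertex         92      15
sort by reorder:
          reorder  weight
supplier                 
Soylent        53      21
Initech        66      42
Vertex         92      15
Acme           95      51
Globex         97     130
take first 4 rows:
          reorder  weight
supplier                 
Soylent        53      21
Initech        66      42
Vertex         92      15
Acme           95      51
filter rows where weight > 21:
          reorder  weight
supplier                 
Initech        66      42
Acme           95      51
add column reorder_plus_weight = t['reorder'] + t['weight']:
          reorder  weight  reorder_plus_weight
supplier                                      
Initech        66      42                  108
Acme           95      51                  146
Taking the value at row 'Acme', column 'reorder_plus_weight' gives 146.

146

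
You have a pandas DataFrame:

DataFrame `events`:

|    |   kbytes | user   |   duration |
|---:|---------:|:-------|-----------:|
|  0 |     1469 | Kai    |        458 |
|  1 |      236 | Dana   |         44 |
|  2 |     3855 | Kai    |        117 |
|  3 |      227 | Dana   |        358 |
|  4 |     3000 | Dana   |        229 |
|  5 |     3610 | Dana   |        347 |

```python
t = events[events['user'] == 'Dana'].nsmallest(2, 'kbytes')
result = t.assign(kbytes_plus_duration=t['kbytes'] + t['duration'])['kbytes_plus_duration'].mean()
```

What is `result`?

432.5

filter rows where user == 'Dana':
   kbytes  user  duration
1     236  Dana        44
3     227  Dana       358
4    3000  Dana       229
5    3610  Dana       347
take 2 rows with smallest kbytes:
   kbytes  user  duration
3     227  Dana       358
1     236  Dana        44
add column kbytes_plus_duration = t['kbytes'] + t['duration']:
   kbytes  user  duration  kbytes_plus_duration
3     227  Dana       358                   585
1     236  Dana        44                   280
Hence 432.5.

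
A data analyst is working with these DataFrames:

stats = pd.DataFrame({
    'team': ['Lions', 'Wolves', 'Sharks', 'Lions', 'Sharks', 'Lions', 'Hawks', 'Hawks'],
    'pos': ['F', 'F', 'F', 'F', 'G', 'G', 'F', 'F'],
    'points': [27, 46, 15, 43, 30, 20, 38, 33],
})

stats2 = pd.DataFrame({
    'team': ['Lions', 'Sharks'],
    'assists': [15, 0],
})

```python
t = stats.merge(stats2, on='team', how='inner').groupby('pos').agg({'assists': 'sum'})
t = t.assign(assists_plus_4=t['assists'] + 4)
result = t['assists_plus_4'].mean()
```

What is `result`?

26.5

merge on 'team' (how='inner') → 5 rows:
     team pos  points  assists
0   Lions   F      27       15
1  Sharks   F      15        0
2   Lions   F      43       15
3  Sharks   G      30        0
4   Lions   G      20       15
group by pos, sum of assists:
     assists
pos         
F         30
G         15
add column assists_plus_4 = t['assists'] + 4:
     assists  assists_plus_4
pos                         
F         30              34
G         15              19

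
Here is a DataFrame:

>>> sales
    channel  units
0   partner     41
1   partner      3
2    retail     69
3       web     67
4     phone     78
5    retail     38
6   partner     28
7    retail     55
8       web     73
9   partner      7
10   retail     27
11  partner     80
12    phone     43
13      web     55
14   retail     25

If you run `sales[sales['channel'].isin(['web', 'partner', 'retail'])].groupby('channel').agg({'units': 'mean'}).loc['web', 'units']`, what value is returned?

65.0

filter rows where channel in ['web', 'partner', 'retail']:
    channel  units
0   partner     41
1   partner      3
2    retail     69
3       web     67
5    retail     38
6   partner     28
7    retail     55
8       web     73
9   partner      7
10   retail     27
11  partner     80
13      web     55
14   retail     25
group by channel, mean of units:
         units
channel       
partner   31.8
retail    42.8
web       65.0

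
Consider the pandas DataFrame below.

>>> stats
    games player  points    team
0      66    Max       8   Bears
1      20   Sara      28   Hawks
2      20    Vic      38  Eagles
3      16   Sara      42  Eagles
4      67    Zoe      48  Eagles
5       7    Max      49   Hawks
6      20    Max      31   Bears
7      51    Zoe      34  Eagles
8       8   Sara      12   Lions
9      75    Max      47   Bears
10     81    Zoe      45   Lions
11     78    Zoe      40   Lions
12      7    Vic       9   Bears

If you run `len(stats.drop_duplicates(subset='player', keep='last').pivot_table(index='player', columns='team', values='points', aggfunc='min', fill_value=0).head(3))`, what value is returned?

3

drop duplicate player (keep=last):
    games player  points   team
8       8   Sara      12  Lions
9      75    Max      47  Bears
11     78    Zoe      40  Lions
12      7    Vic       9  Bears
pivot: rows=player, cols=team, min(points):
team    Bears  Lions
player              
Max        47      0
Sara        0     12
Vic         9      0
Zoe         0     40
take first 3 rows:
team    Bears  Lions
player              
Max        47      0
Sara        0     12
Vic         9      0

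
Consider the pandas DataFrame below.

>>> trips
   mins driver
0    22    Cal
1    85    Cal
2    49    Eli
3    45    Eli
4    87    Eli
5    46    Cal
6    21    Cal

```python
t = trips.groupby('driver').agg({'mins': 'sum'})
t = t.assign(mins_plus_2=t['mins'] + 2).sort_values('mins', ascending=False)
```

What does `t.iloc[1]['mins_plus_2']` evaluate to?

group by driver, sum of mins:
        mins
driver      
Cal      174
Eli      181
add column mins_plus_2 = t['mins'] + 2:
        mins  mins_plus_2
driver                   
Cal      174          176
Eli      181          183
sort by mins descending:
        mins  mins_plus_2
driver                   
Eli      181          183
Cal      174          176

176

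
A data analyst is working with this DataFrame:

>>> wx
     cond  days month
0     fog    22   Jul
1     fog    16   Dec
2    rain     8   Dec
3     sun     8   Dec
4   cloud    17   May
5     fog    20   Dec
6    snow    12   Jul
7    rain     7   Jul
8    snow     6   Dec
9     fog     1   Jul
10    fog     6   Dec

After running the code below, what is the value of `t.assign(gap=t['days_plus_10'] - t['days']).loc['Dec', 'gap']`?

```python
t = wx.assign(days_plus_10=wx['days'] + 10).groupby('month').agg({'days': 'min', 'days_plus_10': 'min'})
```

add column days_plus_10 = wx['days'] + 10:
     cond  days month  days_plus_10
0     fog    22   Jul            32
1     fog    16   Dec            26
2    rain     8   Dec            18
3     sun     8   Dec            18
4   cloud    17   May            27
5     fog    20   Dec            30
6    snow    12   Jul            22
7    rain     7   Jul            17
8    snow     6   Dec            16
9     fog     1   Jul            11
10    fog     6   Dec            16
group by month: min(days), min(days_plus_10):
       days  days_plus_10
month                    
Dec       6            16
Jul       1            11
May      17            27
add column gap = t['days_plus_10'] - t['days']:
       days  days_plus_10  gap
month                         
Dec       6            16   10
Jul       1            11   10
May      17            27   10

10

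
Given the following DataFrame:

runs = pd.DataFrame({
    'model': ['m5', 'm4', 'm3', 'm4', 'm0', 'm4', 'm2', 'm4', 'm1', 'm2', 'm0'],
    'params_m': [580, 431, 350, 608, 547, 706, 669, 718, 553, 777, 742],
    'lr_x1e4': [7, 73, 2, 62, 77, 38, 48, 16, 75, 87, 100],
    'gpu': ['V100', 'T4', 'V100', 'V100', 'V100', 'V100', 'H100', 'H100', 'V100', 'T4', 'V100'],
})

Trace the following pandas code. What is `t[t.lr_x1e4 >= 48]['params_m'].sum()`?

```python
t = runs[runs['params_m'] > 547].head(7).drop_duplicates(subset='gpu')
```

1446

filter rows where params_m > 547:
   model  params_m  lr_x1e4   gpu
0     m5       580        7  V100
3     m4       608       62  V100
5     m4       706       38  V100
6     m2       669       48  H100
7     m4       718       16  H100
8     m1       553       75  V100
9     m2       777       87    T4
10    m0       742      100  V100
take first 7 rows:
  model  params_m  lr_x1e4   gpu
0    m5       580        7  V100
3    m4       608       62  V100
5    m4       706       38  V100
6    m2       669       48  H100
7    m4       718       16  H100
8    m1       553       75  V100
9    m2       777       87    T4
drop duplicate gpu (keep=first):
  model  params_m  lr_x1e4   gpu
0    m5       580        7  V100
6    m2       669       48  H100
9    m2       777       87    T4
filter rows where lr_x1e4 >= 48:
  model  params_m  lr_x1e4   gpu
6    m2       669       48  H100
9    m2       777       87    T4
sum of column 'params_m' → 1446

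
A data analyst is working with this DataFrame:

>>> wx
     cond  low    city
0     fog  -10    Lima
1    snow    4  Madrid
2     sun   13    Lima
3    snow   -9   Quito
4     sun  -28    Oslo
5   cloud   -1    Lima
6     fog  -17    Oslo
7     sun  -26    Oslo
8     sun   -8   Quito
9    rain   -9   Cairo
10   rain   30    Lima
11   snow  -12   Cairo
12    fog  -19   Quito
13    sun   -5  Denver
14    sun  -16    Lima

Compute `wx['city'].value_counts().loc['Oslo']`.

3

value_counts of city:
city
Lima      5
Quito     3
Oslo      3
Cairo     2
Madrid    1
Denver    1
Name: count, dtype: int64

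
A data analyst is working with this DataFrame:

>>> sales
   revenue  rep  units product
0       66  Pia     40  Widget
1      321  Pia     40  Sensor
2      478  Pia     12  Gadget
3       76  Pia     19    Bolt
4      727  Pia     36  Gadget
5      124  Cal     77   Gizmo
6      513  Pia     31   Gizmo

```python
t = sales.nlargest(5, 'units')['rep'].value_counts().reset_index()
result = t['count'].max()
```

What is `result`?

take 5 rows with largest units:
   revenue  rep  units product
5      124  Cal     77   Gizmo
0       66  Pia     40  Widget
1      321  Pia     40  Sensor
4      727  Pia     36  Gadget
6      513  Pia     31   Gizmo
value_counts of rep:
rep
Pia    4
Cal    1
Name: count, dtype: int64
reset_index():
   rep  count
0  Pia      4
1  Cal      1

4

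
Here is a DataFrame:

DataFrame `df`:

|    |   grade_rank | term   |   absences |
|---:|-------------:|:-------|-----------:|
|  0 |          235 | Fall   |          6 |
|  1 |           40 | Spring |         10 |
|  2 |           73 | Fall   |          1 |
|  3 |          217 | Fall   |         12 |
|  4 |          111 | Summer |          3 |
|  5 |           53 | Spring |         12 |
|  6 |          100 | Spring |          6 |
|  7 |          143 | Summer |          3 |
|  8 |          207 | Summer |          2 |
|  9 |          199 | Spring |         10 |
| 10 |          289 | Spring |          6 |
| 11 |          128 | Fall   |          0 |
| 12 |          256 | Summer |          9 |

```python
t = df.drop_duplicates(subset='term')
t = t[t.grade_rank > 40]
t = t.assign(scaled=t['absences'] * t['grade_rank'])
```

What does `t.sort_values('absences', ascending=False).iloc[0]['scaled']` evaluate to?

drop duplicate term (keep=first):
   grade_rank    term  absences
0         235    Fall         6
1          40  Spring        10
4         111  Summer         3
filter rows where grade_rank > 40:
   grade_rank    term  absences
0         235    Fall         6
4         111  Summer         3
add column scaled = t['absences'] * t['grade_rank']:
   grade_rank    term  absences  scaled
0         235    Fall         6    1410
4         111  Summer         3     333
sort by absences descending:
   grade_rank    term  absences  scaled
0         235    Fall         6    1410
4         111  Summer         3     333
Taking the value at position 0, column 'scaled' gives 1410.

1410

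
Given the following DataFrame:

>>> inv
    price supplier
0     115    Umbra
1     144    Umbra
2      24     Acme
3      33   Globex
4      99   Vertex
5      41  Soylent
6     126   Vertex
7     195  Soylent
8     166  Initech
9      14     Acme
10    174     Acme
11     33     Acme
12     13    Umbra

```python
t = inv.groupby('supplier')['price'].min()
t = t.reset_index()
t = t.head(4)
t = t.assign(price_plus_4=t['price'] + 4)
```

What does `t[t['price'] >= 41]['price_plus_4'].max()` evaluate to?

170

group by supplier, min of price:
supplier
Acme        14
Globex      33
Initech    166
Soylent     41
Umbra       13
Vertex      99
Name: price, dtype: int64
reset_index():
  supplier  price
0     Acme     14
1   Globex     33
2  Initech    166
3  Soylent     41
4    Umbra     13
5   Vertex     99
take first 4 rows:
  supplier  price
0     Acme     14
1   Globex     33
2  Initech    166
3  Soylent     41
add column price_plus_4 = t['price'] + 4:
  supplier  price  price_plus_4
0     Acme     14            18
1   Globex     33            37
2  Initech    166           170
3  Soylent     41            45
filter rows where price >= 41:
  supplier  price  price_plus_4
2  Initech    166           170
3  Soylent     41            45
Hence 170.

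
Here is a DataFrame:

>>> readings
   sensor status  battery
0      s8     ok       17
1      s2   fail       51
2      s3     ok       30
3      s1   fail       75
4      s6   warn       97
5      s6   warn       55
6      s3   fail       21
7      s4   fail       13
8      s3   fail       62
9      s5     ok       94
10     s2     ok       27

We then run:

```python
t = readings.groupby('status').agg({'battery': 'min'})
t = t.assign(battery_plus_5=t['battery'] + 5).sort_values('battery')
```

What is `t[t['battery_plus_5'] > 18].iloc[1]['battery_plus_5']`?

group by status, min of battery:
        battery
status         
fail         13
ok           17
warn         55
add column battery_plus_5 = t['battery'] + 5:
        battery  battery_plus_5
status                         
fail         13              18
ok           17              22
warn         55              60
sort by battery:
        battery  battery_plus_5
status                         
fail         13              18
ok           17              22
warn         55              60
filter rows where battery_plus_5 > 18:
        battery  battery_plus_5
status                         
ok           17              22
warn         55              60
Taking the value at position 1, column 'battery_plus_5' gives 60.

60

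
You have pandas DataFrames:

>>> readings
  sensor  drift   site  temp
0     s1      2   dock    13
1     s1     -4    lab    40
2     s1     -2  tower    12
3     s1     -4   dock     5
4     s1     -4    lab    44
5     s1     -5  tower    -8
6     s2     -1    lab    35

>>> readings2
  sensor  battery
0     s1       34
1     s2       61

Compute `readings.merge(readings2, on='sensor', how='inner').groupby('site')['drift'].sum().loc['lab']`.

-9

merge on 'sensor' (how='inner') → 7 rows:
  sensor  drift   site  temp  battery
0     s1      2   dock    13       34
1     s1     -4    lab    40       34
2     s1     -2  tower    12       34
3     s1     -4   dock     5       34
4     s1     -4    lab    44       34
5     s1     -5  tower    -8       34
6     s2     -1    lab    35       61
group by site, sum of drift:
site
dock    -2
lab     -9
tower   -7
Name: drift, dtype: int64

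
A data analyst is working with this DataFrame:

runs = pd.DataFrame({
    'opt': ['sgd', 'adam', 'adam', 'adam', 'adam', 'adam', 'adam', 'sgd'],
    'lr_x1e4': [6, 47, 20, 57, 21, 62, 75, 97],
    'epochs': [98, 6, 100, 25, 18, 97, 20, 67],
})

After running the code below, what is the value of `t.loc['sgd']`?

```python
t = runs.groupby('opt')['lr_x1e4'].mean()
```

51.5

group by opt, mean of lr_x1e4:
opt
adam    47.0
sgd     51.5
Name: lr_x1e4, dtype: float64
Taking the value at index 'sgd' gives 51.5.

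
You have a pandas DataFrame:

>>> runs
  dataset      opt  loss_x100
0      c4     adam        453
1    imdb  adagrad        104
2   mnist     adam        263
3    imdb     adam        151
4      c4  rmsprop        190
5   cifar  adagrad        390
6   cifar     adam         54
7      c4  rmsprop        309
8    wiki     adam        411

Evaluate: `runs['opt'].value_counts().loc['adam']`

5

value_counts of opt:
opt
adam       5
adagrad    2
rmsprop    2
Name: count, dtype: int64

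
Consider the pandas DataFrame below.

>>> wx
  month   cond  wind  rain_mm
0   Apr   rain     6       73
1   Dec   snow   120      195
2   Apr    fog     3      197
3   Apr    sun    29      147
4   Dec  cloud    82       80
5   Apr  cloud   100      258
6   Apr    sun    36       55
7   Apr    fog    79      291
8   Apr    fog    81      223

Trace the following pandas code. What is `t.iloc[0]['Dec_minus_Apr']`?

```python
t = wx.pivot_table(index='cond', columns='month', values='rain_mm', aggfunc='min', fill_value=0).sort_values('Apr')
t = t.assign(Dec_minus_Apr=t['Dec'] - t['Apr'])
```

pivot: rows=cond, cols=month, min(rain_mm):
month  Apr  Dec
cond           
cloud  258   80
fog    197    0
rain    73    0
snow     0  195
sun     55    0
sort by Apr:
month  Apr  Dec
cond           
snow     0  195
sun     55    0
rain    73    0
fog    197    0
cloud  258   80
add column Dec_minus_Apr = t['Dec'] - t['Apr']:
month  Apr  Dec  Dec_minus_Apr
cond                          
snow     0  195            195
sun     55    0            -55
rain    73    0            -73
fog    197    0           -197
cloud  258   80           -178

195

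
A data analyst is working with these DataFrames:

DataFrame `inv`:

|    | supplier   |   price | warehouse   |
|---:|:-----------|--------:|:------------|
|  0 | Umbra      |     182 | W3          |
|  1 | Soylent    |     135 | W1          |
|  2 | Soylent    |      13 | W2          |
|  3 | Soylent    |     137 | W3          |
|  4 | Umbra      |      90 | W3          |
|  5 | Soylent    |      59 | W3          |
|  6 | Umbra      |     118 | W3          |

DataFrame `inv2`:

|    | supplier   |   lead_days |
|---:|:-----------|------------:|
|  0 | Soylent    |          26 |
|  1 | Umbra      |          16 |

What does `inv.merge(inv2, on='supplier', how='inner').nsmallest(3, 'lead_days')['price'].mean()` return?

merge on 'supplier' (how='inner') → 7 rows:
  supplier  price warehouse  lead_days
0    Umbra    182        W3         16
1  Soylent    135        W1         26
2  Soylent     13        W2         26
3  Soylent    137        W3         26
4    Umbra     90        W3         16
5  Soylent     59        W3         26
6    Umbra    118        W3         16
take 3 rows with smallest lead_days:
  supplier  price warehouse  lead_days
0    Umbra    182        W3         16
4    Umbra     90        W3         16
6    Umbra    118        W3         16
Reading off the mean of column 'price', we get 130.0.

130.0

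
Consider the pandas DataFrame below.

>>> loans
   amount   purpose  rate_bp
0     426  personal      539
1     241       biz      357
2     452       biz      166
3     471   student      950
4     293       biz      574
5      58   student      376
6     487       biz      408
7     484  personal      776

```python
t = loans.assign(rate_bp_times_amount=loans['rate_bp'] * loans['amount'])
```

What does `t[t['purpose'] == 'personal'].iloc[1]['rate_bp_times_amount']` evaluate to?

add column rate_bp_times_amount = loans['rate_bp'] * loans['amount']:
   amount   purpose  rate_bp  rate_bp_times_amount
0     426  personal      539                229614
1     241       biz      357                 86037
2     452       biz      166                 75032
3     471   student      950                447450
4     293       biz      574                168182
5      58   student      376                 21808
6     487       biz      408                198696
7     484  personal      776                375584
filter rows where purpose == 'personal':
   amount   purpose  rate_bp  rate_bp_times_amount
0     426  personal      539                229614
7     484  personal      776                375584
The value at position 1, column 'rate_bp_times_amount' is 375584.

375584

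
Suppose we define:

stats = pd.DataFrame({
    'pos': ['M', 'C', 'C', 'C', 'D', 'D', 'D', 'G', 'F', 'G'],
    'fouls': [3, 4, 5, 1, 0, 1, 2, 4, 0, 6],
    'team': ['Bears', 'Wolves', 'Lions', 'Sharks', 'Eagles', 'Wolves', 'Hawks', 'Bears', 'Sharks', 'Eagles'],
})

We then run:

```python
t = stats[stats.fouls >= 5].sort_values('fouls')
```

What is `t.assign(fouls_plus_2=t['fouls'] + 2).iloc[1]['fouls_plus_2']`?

filter rows where fouls >= 5:
  pos  fouls    team
2   C      5   Lions
9   G      6  Eagles
sort by fouls:
  pos  fouls    team
2   C      5   Lions
9   G      6  Eagles
add column fouls_plus_2 = t['fouls'] + 2:
  pos  fouls    team  fouls_plus_2
2   C      5   Lions             7
9   G      6  Eagles             8

8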